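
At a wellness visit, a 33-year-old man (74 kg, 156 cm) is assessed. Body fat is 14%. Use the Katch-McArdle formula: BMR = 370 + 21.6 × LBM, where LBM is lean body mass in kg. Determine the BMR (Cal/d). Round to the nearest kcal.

1745 Cal/d

LBM = 74 × (1 − 0.14) = 63.64 kg. Katch-McArdle: BMR = 370 + 21.6 × 63.64 = 1744.624 kcal/day.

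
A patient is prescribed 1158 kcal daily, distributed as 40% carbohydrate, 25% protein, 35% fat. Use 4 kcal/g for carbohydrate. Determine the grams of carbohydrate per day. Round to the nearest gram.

116 g/day

Carbohydrate energy = 40% × 1158 = 463.2 kcal.
At 4 kcal/g: 463.2 ÷ 4 = 115.8 g.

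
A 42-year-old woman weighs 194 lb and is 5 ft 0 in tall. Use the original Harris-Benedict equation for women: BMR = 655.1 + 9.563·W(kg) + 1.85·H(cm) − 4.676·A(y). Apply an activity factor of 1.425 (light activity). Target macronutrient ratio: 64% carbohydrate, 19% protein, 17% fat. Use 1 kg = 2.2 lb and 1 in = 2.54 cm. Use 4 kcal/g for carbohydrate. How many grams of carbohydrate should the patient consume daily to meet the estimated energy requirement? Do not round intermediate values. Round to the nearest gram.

Convert to metric: weight = 194 ÷ 2.2 = 88.1818 kg; height = (5×12 + 0) × 2.54 = 60 × 2.54 = 152.4 cm.
Harris-Benedict: BMR = 655.1 + 9.563(88.1818) + 1.85(152.4) − 4.676(42) = 1583.9307 kcal/day.
TEE = 1583.9307 × 1.425 = 2257.1013 kcal/day.
Carbohydrate energy = 64% × 2257.1013 = 1444.5448 kcal.
Carbohydrate = 1444.5448 ÷ 4 kcal/g = 361.1362 g.

361 g/day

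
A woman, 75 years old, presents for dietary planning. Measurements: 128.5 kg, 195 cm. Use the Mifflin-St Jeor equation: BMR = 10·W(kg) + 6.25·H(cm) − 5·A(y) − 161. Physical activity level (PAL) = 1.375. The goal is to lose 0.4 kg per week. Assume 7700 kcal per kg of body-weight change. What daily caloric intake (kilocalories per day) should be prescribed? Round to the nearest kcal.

2266 kilocalories per day

Mifflin-St Jeor (female): BMR = 10(128.5) + 6.25(195) − 5(75) − 161 = 1285 + 1218.75 − 375 − 161 = 1967.75 kcal/day.
TEE = 1967.75 × 1.375 = 2705.6563 kcal/day.
Required daily deficit = 0.4 × 7700 ÷ 7 = 440 kcal/day.
Target intake = 2705.6563 − 440 = 2265.6563 kcal/day.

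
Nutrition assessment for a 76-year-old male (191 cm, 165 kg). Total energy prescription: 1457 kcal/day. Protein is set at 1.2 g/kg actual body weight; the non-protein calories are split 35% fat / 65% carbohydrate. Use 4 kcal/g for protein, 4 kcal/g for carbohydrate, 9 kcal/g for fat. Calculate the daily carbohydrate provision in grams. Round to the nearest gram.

108 g/day

Protein = 1.2 × 165 = 198 g → 198 × 4 = 792 kcal.
Non-protein calories = 1457 − 792 = 665 kcal.
Fat: 35% × 665 = 232.75 kcal; carbohydrate: 432.25 kcal.
Carbohydrate: 432.25 kcal ÷ 4 kcal/g = 108.0625 g.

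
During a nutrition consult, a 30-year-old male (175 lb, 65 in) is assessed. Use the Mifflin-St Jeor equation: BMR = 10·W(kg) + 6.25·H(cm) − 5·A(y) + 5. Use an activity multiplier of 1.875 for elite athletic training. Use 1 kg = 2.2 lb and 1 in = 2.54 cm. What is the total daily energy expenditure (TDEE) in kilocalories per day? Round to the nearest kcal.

Convert to metric: weight = 175 ÷ 2.2 = 79.5455 kg; height = 65 × 2.54 = 165.1 cm.
Mifflin-St Jeor (male): BMR = 10(79.5455) + 6.25(165.1) − 5(30) + 5 = 795.4545 + 1031.875 − 150 + 5 = 1682.3295 kcal/day.
TEE = BMR × activity factor = 1682.3295 × 1.875 = 3154.3679 kcal/day.

3154 kilocalories per day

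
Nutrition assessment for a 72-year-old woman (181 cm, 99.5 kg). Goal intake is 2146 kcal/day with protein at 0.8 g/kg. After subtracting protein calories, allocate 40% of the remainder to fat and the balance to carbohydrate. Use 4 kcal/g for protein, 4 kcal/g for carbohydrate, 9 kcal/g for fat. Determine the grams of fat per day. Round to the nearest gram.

Protein = 0.8 × 99.5 = 79.6 g → 79.6 × 4 = 318.4 kcal.
Non-protein calories = 2146 − 318.4 = 1827.6 kcal.
Fat: 40% × 1827.6 = 731.04 kcal; carbohydrate: 1096.56 kcal.
Fat: 731.04 kcal ÷ 9 kcal/g = 81.2267 g.

81 g/day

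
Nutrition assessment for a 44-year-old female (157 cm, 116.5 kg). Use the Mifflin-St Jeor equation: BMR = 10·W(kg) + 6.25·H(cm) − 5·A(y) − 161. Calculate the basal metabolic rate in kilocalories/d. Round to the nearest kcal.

Mifflin-St Jeor (female): BMR = 10(116.5) + 6.25(157) − 5(44) − 161 = 1165 + 981.25 − 220 − 161 = 1765.25 kcal/day.

1765 kilocalories/d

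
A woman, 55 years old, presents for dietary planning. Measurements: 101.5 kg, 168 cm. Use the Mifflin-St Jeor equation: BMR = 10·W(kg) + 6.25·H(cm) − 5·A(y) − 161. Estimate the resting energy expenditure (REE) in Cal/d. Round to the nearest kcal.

Mifflin-St Jeor (female): BMR = 10(101.5) + 6.25(168) − 5(55) − 161 = 1015 + 1050 − 275 − 161 = 1629 kcal/day.

1629 Cal/d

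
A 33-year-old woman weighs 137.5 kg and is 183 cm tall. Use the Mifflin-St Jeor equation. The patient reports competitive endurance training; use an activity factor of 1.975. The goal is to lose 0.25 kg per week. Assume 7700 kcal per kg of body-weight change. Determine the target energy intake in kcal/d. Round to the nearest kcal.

Mifflin-St Jeor (female): BMR = 10(137.5) + 6.25(183) − 5(33) − 161 = 1375 + 1143.75 − 165 − 161 = 2192.75 kcal/day.
TEE = 2192.75 × 1.975 = 4330.6813 kcal/day.
Required daily deficit = 0.25 × 7700 ÷ 7 = 275 kcal/day.
Target intake = 4330.6813 − 275 = 4055.6813 kcal/day.

4056 kcal/d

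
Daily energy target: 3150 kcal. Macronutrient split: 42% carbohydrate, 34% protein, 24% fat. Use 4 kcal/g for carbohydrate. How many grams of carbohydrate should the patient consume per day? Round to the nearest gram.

Carbohydrate energy = 42% × 3150 = 1323 kcal.
At 4 kcal/g: 1323 ÷ 4 = 330.75 g.

331 g/day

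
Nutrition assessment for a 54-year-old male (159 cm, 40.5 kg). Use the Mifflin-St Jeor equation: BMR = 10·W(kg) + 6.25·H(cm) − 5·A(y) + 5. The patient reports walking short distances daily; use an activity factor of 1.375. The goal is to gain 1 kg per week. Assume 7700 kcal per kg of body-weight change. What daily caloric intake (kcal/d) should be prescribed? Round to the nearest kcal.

2659 kcal/d

Mifflin-St Jeor (male): BMR = 10(40.5) + 6.25(159) − 5(54) + 5 = 405 + 993.75 − 270 + 5 = 1133.75 kcal/day.
TEE = 1133.75 × 1.375 = 1558.9063 kcal/day.
Required daily surplus = 1 × 7700 ÷ 7 = 1100 kcal/day.
Target intake = 1558.9063 + 1100 = 2658.9063 kcal/day.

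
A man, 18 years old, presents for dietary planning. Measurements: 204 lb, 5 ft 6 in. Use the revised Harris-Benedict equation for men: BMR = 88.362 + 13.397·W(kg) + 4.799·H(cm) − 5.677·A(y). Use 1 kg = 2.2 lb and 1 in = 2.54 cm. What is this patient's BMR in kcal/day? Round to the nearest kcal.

2033 kcal/day

Convert to metric: weight = 204 ÷ 2.2 = 92.7273 kg; height = (5×12 + 6) × 2.54 = 66 × 2.54 = 167.64 cm.
Harris-Benedict: BMR = 88.362 + 13.397(92.7273) + 4.799(167.64) − 5.677(18) = 2032.9476 kcal/day.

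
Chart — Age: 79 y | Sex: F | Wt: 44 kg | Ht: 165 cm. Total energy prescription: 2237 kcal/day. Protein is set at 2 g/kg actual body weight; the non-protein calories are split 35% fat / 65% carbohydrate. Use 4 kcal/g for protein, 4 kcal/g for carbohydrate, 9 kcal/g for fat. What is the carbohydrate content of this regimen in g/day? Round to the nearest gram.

306 g/day

Protein = 2 × 44 = 88 g → 88 × 4 = 352 kcal.
Non-protein calories = 2237 − 352 = 1885 kcal.
Fat: 35% × 1885 = 659.75 kcal; carbohydrate: 1225.25 kcal.
Carbohydrate: 1225.25 kcal ÷ 4 kcal/g = 306.3125 g.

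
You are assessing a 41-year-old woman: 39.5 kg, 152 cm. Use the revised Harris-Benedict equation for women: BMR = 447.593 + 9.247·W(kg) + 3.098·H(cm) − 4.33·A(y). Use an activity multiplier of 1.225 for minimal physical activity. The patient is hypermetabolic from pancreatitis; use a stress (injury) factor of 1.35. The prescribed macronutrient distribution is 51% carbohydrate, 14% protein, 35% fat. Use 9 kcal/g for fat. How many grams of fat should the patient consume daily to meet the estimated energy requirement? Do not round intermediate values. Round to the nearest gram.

Harris-Benedict: BMR = 447.593 + 9.247(39.5) + 3.098(152) − 4.33(41) = 1106.2155 kcal/day.
TEE = 1106.2155 × 1.225 = 1355.114 kcal/day.
With stress factor 1.35: 1355.114 × 1.35 = 1829.4039 kcal/day.
Fat energy = 35% × 1829.4039 = 640.2914 kcal.
Fat = 640.2914 ÷ 9 kcal/g = 71.1435 g.

71 g/day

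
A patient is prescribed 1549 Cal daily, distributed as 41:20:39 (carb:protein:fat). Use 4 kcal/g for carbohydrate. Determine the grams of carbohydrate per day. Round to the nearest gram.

Carbohydrate energy = 41% × 1549 = 635.09 kcal.
At 4 kcal/g: 635.09 ÷ 4 = 158.7725 g.

159 g/day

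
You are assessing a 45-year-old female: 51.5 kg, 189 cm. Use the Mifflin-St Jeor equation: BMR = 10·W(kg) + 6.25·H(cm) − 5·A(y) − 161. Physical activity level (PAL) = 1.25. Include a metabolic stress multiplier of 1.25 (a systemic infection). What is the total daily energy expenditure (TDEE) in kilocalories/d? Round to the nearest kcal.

Mifflin-St Jeor (female): BMR = 10(51.5) + 6.25(189) − 5(45) − 161 = 515 + 1181.25 − 225 − 161 = 1310.25 kcal/day.
TEE = BMR × activity factor = 1310.25 × 1.25 = 1637.8125 kcal/day.
Apply stress factor: 1637.8125 × 1.25 = 2047.2656 kcal/day.

2047 kilocalories/d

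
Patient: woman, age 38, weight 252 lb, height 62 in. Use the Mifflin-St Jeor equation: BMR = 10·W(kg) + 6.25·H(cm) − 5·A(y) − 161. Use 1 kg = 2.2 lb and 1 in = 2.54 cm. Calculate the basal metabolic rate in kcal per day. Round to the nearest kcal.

Convert to metric: weight = 252 ÷ 2.2 = 114.5455 kg; height = 62 × 2.54 = 157.48 cm.
Mifflin-St Jeor (female): BMR = 10(114.5455) + 6.25(157.48) − 5(38) − 161 = 1145.4545 + 984.25 − 190 − 161 = 1778.7045 kcal/day.

1779 kcal per day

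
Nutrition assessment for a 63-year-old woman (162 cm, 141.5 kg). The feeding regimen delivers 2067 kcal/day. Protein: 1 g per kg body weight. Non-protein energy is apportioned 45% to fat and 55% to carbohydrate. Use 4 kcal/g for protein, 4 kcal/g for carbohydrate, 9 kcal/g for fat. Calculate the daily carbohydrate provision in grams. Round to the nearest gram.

Protein = 1 × 141.5 = 141.5 g → 141.5 × 4 = 566 kcal.
Non-protein calories = 2067 − 566 = 1501 kcal.
Fat: 45% × 1501 = 675.45 kcal; carbohydrate: 825.55 kcal.
Carbohydrate: 825.55 kcal ÷ 4 kcal/g = 206.3875 g.

206 g/day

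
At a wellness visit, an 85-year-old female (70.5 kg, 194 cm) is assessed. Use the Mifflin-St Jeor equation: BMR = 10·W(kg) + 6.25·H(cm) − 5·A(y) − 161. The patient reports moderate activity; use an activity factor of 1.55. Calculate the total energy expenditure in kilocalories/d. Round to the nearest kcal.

Mifflin-St Jeor (female): BMR = 10(70.5) + 6.25(194) − 5(85) − 161 = 705 + 1212.5 − 425 − 161 = 1331.5 kcal/day.
TEE = BMR × activity factor = 1331.5 × 1.55 = 2063.825 kcal/day.

2064 kilocalories/d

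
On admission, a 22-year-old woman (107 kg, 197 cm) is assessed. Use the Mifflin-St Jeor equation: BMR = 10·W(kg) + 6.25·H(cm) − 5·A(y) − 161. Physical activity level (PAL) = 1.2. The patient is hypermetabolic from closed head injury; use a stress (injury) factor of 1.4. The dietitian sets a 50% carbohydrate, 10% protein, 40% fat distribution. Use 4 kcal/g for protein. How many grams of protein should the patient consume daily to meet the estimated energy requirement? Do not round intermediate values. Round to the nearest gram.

Mifflin-St Jeor (female): BMR = 10(107) + 6.25(197) − 5(22) − 161 = 1070 + 1231.25 − 110 − 161 = 2030.25 kcal/day.
TEE = 2030.25 × 1.2 = 2436.3 kcal/day.
With stress factor 1.4: 2436.3 × 1.4 = 3410.82 kcal/day.
Protein energy = 10% × 3410.82 = 341.082 kcal.
Protein = 341.082 ÷ 4 kcal/g = 85.2705 g.

85 g/day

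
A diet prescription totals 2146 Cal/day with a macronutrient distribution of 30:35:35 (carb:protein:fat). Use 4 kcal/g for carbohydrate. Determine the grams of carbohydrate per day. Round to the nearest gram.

161 g/day

Carbohydrate energy = 30% × 2146 = 643.8 kcal.
At 4 kcal/g: 643.8 ÷ 4 = 160.95 g.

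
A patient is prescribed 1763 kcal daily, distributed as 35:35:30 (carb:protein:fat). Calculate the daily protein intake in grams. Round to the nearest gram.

Protein energy = 35% × 1763 = 617.05 kcal.
At 4 kcal/g: 617.05 ÷ 4 = 154.2625 g.

154 g/day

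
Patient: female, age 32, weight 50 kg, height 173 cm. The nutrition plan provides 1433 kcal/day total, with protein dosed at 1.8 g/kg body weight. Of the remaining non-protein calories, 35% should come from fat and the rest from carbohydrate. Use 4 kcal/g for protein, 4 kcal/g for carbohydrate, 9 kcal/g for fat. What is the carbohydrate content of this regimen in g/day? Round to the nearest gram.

174 g/day

Protein = 1.8 × 50 = 90 g → 90 × 4 = 360 kcal.
Non-protein calories = 1433 − 360 = 1073 kcal.
Fat: 35% × 1073 = 375.55 kcal; carbohydrate: 697.45 kcal.
Carbohydrate: 697.45 kcal ÷ 4 kcal/g = 174.3625 g.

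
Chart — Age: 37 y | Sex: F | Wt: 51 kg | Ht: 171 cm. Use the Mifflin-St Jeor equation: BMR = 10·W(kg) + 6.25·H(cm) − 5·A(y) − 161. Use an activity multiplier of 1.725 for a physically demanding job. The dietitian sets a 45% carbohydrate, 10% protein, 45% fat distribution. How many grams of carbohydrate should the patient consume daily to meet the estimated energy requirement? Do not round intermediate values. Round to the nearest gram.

Mifflin-St Jeor (female): BMR = 10(51) + 6.25(171) − 5(37) − 161 = 510 + 1068.75 − 185 − 161 = 1232.75 kcal/day.
TEE = 1232.75 × 1.725 = 2126.4938 kcal/day.
Carbohydrate energy = 45% × 2126.4938 = 956.9222 kcal.
Carbohydrate = 956.9222 ÷ 4 kcal/g = 239.2305 g.

239 g/day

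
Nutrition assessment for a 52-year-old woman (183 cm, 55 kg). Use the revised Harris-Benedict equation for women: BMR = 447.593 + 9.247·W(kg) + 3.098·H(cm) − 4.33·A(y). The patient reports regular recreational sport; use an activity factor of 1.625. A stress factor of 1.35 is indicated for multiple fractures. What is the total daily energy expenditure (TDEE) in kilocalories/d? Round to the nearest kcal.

2847 kilocalories/d

Harris-Benedict: BMR = 447.593 + 9.247(55) + 3.098(183) − 4.33(52) = 1297.952 kcal/day.
TEE = BMR × activity factor = 1297.952 × 1.625 = 2109.172 kcal/day.
Apply stress factor: 2109.172 × 1.35 = 2847.3822 kcal/day.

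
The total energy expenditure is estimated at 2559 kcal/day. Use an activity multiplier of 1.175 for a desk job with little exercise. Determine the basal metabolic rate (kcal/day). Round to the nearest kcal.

BMR = TEE ÷ activity factor = 2559 ÷ 1.175 = 2177.8723 kcal/day.

2178 kcal/day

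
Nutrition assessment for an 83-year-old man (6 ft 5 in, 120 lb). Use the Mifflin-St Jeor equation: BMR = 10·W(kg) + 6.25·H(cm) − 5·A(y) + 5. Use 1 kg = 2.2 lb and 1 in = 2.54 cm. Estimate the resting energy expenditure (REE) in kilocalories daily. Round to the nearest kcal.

Convert to metric: weight = 120 ÷ 2.2 = 54.5455 kg; height = (6×12 + 5) × 2.54 = 77 × 2.54 = 195.58 cm.
Mifflin-St Jeor (male): BMR = 10(54.5455) + 6.25(195.58) − 5(83) + 5 = 545.4545 + 1222.375 − 415 + 5 = 1357.8295 kcal/day.

1358 kilocalories daily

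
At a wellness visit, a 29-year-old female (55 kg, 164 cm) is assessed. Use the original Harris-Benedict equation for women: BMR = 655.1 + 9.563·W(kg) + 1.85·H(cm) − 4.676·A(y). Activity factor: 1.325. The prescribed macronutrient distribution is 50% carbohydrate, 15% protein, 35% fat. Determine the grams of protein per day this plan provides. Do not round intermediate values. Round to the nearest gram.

67 g/day

Harris-Benedict: BMR = 655.1 + 9.563(55) + 1.85(164) − 4.676(29) = 1348.861 kcal/day.
TEE = 1348.861 × 1.325 = 1787.2408 kcal/day.
Protein energy = 15% × 1787.2408 = 268.0861 kcal.
Protein = 268.0861 ÷ 4 kcal/g = 67.0215 g.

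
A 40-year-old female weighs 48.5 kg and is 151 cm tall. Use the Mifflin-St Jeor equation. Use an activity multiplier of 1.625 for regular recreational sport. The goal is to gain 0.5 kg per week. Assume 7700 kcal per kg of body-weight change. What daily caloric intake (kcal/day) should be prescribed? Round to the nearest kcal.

2285 kcal/day

Mifflin-St Jeor (female): BMR = 10(48.5) + 6.25(151) − 5(40) − 161 = 485 + 943.75 − 200 − 161 = 1067.75 kcal/day.
TEE = 1067.75 × 1.625 = 1735.0938 kcal/day.
Required daily surplus = 0.5 × 7700 ÷ 7 = 550 kcal/day.
Target intake = 1735.0938 + 550 = 2285.0938 kcal/day.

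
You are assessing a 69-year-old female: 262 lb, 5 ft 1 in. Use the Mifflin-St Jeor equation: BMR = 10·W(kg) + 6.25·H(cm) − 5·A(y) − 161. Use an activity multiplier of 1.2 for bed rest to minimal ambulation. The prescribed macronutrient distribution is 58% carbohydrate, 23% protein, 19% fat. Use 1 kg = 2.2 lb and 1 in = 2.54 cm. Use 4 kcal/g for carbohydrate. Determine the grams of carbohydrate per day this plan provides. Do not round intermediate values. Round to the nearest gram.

288 g/day

Convert to metric: weight = 262 ÷ 2.2 = 119.0909 kg; height = (5×12 + 1) × 2.54 = 61 × 2.54 = 154.94 cm.
Mifflin-St Jeor (female): BMR = 10(119.0909) + 6.25(154.94) − 5(69) − 161 = 1190.9091 + 968.375 − 345 − 161 = 1653.2841 kcal/day.
TEE = 1653.2841 × 1.2 = 1983.9409 kcal/day.
Carbohydrate energy = 58% × 1983.9409 = 1150.6857 kcal.
Carbohydrate = 1150.6857 ÷ 4 kcal/g = 287.6714 g.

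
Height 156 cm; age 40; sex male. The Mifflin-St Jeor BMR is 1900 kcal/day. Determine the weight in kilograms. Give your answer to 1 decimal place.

1900 = 10·W + 6.25(156) − 5(40) + 5
10·W = 1900 − 780 = 1120, so W = 112 kg.

112.0 kg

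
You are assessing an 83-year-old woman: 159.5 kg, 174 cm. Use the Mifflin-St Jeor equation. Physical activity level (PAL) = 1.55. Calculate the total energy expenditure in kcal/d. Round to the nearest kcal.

Mifflin-St Jeor (female): BMR = 10(159.5) + 6.25(174) − 5(83) − 161 = 1595 + 1087.5 − 415 − 161 = 2106.5 kcal/day.
TEE = BMR × activity factor = 2106.5 × 1.55 = 3265.075 kcal/day.

3265 kcal/d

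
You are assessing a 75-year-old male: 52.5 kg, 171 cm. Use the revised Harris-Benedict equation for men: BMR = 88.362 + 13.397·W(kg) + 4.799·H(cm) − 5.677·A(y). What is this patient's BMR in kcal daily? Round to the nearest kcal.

Harris-Benedict: BMR = 88.362 + 13.397(52.5) + 4.799(171) − 5.677(75) = 1186.5585 kcal/day.

1187 kcal daily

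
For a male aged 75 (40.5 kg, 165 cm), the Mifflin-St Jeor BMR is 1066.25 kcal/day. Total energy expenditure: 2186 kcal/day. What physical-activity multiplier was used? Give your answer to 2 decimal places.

2.05

Activity factor = TEE ÷ BMR = 2186 ÷ 1066.25 = 2.05.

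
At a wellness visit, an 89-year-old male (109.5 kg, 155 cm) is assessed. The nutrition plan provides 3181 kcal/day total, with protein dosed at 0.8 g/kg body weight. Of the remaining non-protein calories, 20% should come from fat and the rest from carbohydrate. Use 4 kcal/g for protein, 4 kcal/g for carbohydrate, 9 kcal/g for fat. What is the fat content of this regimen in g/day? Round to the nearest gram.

Protein = 0.8 × 109.5 = 87.6 g → 87.6 × 4 = 350.4 kcal.
Non-protein calories = 3181 − 350.4 = 2830.6 kcal.
Fat: 20% × 2830.6 = 566.12 kcal; carbohydrate: 2264.48 kcal.
Fat: 566.12 kcal ÷ 9 kcal/g = 62.9022 g.

63 g/day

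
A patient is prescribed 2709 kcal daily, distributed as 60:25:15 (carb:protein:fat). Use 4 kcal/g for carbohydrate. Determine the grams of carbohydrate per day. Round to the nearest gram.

Carbohydrate energy = 60% × 2709 = 1625.4 kcal.
At 4 kcal/g: 1625.4 ÷ 4 = 406.35 g.

406 g/day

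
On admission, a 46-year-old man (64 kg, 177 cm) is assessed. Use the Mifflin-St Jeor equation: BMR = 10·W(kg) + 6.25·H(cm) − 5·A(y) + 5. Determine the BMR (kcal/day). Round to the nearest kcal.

Mifflin-St Jeor (male): BMR = 10(64) + 6.25(177) − 5(46) + 5 = 640 + 1106.25 − 230 + 5 = 1521.25 kcal/day.

1521 kcal/day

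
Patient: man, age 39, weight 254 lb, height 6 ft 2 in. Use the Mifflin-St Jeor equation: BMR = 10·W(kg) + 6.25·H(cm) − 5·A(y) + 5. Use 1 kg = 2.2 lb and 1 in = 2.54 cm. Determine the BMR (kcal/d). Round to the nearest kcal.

Convert to metric: weight = 254 ÷ 2.2 = 115.4545 kg; height = (6×12 + 2) × 2.54 = 74 × 2.54 = 187.96 cm.
Mifflin-St Jeor (male): BMR = 10(115.4545) + 6.25(187.96) − 5(39) + 5 = 1154.5455 + 1174.75 − 195 + 5 = 2139.2955 kcal/day.

2139 kcal/d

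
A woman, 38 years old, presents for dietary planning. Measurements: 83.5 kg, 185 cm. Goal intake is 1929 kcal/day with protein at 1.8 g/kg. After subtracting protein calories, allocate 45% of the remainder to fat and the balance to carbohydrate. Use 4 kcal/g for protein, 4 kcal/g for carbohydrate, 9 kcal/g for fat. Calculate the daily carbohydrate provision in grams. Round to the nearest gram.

Protein = 1.8 × 83.5 = 150.3 g → 150.3 × 4 = 601.2 kcal.
Non-protein calories = 1929 − 601.2 = 1327.8 kcal.
Fat: 45% × 1327.8 = 597.51 kcal; carbohydrate: 730.29 kcal.
Carbohydrate: 730.29 kcal ÷ 4 kcal/g = 182.5725 g.

183 g/day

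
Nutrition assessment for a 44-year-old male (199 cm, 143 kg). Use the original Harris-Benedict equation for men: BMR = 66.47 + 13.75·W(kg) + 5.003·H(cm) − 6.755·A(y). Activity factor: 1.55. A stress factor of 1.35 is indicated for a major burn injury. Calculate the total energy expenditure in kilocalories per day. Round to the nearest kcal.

5715 kilocalories per day

Harris-Benedict: BMR = 66.47 + 13.75(143) + 5.003(199) − 6.755(44) = 2731.097 kcal/day.
TEE = BMR × activity factor = 2731.097 × 1.55 = 4233.2004 kcal/day.
Apply stress factor: 4233.2004 × 1.35 = 5714.8205 kcal/day.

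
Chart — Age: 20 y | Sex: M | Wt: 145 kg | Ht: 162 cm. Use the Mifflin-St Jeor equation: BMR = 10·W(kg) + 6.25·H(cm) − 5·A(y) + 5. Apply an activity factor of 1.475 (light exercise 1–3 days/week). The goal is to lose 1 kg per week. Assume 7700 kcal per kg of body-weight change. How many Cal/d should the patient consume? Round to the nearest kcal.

Mifflin-St Jeor (male): BMR = 10(145) + 6.25(162) − 5(20) + 5 = 1450 + 1012.5 − 100 + 5 = 2367.5 kcal/day.
TEE = 2367.5 × 1.475 = 3492.0625 kcal/day.
Required daily deficit = 1 × 7700 ÷ 7 = 1100 kcal/day.
Target intake = 3492.0625 − 1100 = 2392.0625 kcal/day.

2392 Cal/d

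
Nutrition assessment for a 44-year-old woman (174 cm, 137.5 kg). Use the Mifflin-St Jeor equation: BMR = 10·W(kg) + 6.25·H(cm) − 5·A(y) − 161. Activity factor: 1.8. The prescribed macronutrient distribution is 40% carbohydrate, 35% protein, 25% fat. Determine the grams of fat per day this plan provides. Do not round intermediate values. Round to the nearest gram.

104 g/day

Mifflin-St Jeor (female): BMR = 10(137.5) + 6.25(174) − 5(44) − 161 = 1375 + 1087.5 − 220 − 161 = 2081.5 kcal/day.
TEE = 2081.5 × 1.8 = 3746.7 kcal/day.
Fat energy = 25% × 3746.7 = 936.675 kcal.
Fat = 936.675 ÷ 9 kcal/g = 104.075 g.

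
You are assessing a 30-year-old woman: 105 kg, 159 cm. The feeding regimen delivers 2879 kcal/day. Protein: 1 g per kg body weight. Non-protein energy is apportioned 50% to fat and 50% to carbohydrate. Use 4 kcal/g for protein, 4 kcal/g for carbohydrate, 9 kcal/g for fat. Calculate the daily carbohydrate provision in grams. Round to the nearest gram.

307 g/day

Protein = 1 × 105 = 105 g → 105 × 4 = 420 kcal.
Non-protein calories = 2879 − 420 = 2459 kcal.
Fat: 50% × 2459 = 1229.5 kcal; carbohydrate: 1229.5 kcal.
Carbohydrate: 1229.5 kcal ÷ 4 kcal/g = 307.375 g.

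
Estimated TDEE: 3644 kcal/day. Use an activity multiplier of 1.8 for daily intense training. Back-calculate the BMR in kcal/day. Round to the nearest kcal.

BMR = TEE ÷ activity factor = 3644 ÷ 1.8 = 2024.4444 kcal/day.

2024 kcal/day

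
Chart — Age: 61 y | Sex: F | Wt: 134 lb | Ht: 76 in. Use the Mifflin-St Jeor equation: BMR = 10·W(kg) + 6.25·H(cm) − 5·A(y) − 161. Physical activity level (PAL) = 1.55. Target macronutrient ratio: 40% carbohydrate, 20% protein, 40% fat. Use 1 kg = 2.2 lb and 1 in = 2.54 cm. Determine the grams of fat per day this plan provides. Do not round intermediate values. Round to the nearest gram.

93 g/day

Convert to metric: weight = 134 ÷ 2.2 = 60.9091 kg; height = 76 × 2.54 = 193.04 cm.
Mifflin-St Jeor (female): BMR = 10(60.9091) + 6.25(193.04) − 5(61) − 161 = 609.0909 + 1206.5 − 305 − 161 = 1349.5909 kcal/day.
TEE = 1349.5909 × 1.55 = 2091.8659 kcal/day.
Fat energy = 40% × 2091.8659 = 836.7464 kcal.
Fat = 836.7464 ÷ 9 kcal/g = 92.9718 g.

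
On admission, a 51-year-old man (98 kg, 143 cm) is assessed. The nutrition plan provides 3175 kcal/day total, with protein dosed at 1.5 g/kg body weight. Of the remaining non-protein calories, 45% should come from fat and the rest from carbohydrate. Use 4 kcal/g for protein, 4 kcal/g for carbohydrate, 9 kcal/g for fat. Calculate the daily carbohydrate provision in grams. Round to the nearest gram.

Protein = 1.5 × 98 = 147 g → 147 × 4 = 588 kcal.
Non-protein calories = 3175 − 588 = 2587 kcal.
Fat: 45% × 2587 = 1164.15 kcal; carbohydrate: 1422.85 kcal.
Carbohydrate: 1422.85 kcal ÷ 4 kcal/g = 355.7125 g.

356 g/day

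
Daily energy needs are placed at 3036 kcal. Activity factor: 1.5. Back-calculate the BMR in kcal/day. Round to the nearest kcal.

2024 kcal/day

BMR = TEE ÷ activity factor = 3036 ÷ 1.5 = 2024 kcal/day.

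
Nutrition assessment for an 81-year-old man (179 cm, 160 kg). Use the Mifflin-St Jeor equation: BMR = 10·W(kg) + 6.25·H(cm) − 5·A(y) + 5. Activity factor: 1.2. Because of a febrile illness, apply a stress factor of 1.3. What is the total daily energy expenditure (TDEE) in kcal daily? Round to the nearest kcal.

3617 kcal daily

Mifflin-St Jeor (male): BMR = 10(160) + 6.25(179) − 5(81) + 5 = 1600 + 1118.75 − 405 + 5 = 2318.75 kcal/day.
TEE = BMR × activity factor = 2318.75 × 1.2 = 2782.5 kcal/day.
Apply stress factor: 2782.5 × 1.3 = 3617.25 kcal/day.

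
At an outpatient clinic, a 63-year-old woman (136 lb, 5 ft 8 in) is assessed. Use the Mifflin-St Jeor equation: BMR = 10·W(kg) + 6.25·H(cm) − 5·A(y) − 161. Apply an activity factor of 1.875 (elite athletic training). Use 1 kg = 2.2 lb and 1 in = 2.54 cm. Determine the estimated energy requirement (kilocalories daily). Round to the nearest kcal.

Convert to metric: weight = 136 ÷ 2.2 = 61.8182 kg; height = (5×12 + 8) × 2.54 = 68 × 2.54 = 172.72 cm.
Mifflin-St Jeor (female): BMR = 10(61.8182) + 6.25(172.72) − 5(63) − 161 = 618.1818 + 1079.5 − 315 − 161 = 1221.6818 kcal/day.
TEE = BMR × activity factor = 1221.6818 × 1.875 = 2290.6534 kcal/day.

2291 kilocalories daily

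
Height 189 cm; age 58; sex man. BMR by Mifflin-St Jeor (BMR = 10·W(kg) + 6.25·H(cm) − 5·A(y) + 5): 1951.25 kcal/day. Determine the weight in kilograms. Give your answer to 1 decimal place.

1951.25 = 10·W + 6.25(189) − 5(58) + 5
10·W = 1951.25 − 896.25 = 1055, so W = 105.5 kg.

105.5 kg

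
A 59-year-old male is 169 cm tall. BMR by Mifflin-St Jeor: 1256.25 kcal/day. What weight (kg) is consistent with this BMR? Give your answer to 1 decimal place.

1256.25 = 10·W + 6.25(169) − 5(59) + 5
10·W = 1256.25 − 766.25 = 490, so W = 49 kg.

49.0 kg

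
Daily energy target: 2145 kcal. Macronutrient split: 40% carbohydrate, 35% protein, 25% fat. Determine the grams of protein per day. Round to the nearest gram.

Protein energy = 35% × 2145 = 750.75 kcal.
At 4 kcal/g: 750.75 ÷ 4 = 187.6875 g.

188 g/day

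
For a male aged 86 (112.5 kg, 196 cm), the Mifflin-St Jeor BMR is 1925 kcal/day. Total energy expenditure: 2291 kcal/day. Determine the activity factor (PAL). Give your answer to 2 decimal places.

Activity factor = TEE ÷ BMR = 2291 ÷ 1925 = 1.19.

1.19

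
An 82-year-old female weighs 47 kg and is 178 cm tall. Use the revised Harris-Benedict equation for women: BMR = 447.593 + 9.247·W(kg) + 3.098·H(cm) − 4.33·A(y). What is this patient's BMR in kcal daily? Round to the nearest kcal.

1079 kcal daily

Harris-Benedict: BMR = 447.593 + 9.247(47) + 3.098(178) − 4.33(82) = 1078.586 kcal/day.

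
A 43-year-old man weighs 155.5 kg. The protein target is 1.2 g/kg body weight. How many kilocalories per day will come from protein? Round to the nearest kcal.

746 kcal/day

Protein = 1.2 g/kg × 155.5 kg = 186.6 g/day.
Protein energy = 186.6 g × 4 kcal/g = 746.4 kcal/day.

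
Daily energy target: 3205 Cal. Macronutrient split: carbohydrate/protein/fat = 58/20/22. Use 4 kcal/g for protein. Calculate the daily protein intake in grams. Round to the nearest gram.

Protein energy = 20% × 3205 = 641 kcal.
At 4 kcal/g: 641 ÷ 4 = 160.25 g.

160 g/day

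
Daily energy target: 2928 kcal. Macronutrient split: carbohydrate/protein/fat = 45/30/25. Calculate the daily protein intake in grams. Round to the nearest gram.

Protein energy = 30% × 2928 = 878.4 kcal.
At 4 kcal/g: 878.4 ÷ 4 = 219.6 g.

220 g/day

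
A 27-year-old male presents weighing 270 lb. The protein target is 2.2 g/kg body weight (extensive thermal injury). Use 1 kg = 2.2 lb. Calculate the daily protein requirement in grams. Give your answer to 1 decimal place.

270.0 g/day

Weight in kg = 270 ÷ 2.2 = 122.7273 kg.
Protein = 2.2 g/kg × 122.7273 kg = 270 g/day.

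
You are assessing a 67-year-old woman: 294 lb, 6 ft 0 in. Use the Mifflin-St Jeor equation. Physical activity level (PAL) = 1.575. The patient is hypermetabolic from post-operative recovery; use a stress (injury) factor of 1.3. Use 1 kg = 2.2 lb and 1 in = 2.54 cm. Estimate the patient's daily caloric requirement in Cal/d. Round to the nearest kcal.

4061 Cal/d

Convert to metric: weight = 294 ÷ 2.2 = 133.6364 kg; height = (6×12 + 0) × 2.54 = 72 × 2.54 = 182.88 cm.
Mifflin-St Jeor (female): BMR = 10(133.6364) + 6.25(182.88) − 5(67) − 161 = 1336.3636 + 1143 − 335 − 161 = 1983.3636 kcal/day.
TEE = BMR × activity factor = 1983.3636 × 1.575 = 3123.7977 kcal/day.
Apply stress factor: 3123.7977 × 1.3 = 4060.937 kcal/day.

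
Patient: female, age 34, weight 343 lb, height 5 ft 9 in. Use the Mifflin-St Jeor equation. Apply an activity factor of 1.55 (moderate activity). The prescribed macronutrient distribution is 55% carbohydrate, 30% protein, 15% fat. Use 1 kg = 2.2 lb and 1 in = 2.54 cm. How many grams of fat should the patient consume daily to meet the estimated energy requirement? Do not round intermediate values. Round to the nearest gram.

Convert to metric: weight = 343 ÷ 2.2 = 155.9091 kg; height = (5×12 + 9) × 2.54 = 69 × 2.54 = 175.26 cm.
Mifflin-St Jeor (female): BMR = 10(155.9091) + 6.25(175.26) − 5(34) − 161 = 1559.0909 + 1095.375 − 170 − 161 = 2323.4659 kcal/day.
TEE = 2323.4659 × 1.55 = 3601.3722 kcal/day.
Fat energy = 15% × 3601.3722 = 540.2058 kcal.
Fat = 540.2058 ÷ 9 kcal/g = 60.0229 g.

60 g/day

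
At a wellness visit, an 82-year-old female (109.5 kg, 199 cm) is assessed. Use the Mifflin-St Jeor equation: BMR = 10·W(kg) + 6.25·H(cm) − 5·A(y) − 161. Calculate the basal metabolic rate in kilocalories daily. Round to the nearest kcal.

1768 kilocalories daily

Mifflin-St Jeor (female): BMR = 10(109.5) + 6.25(199) − 5(82) − 161 = 1095 + 1243.75 − 410 − 161 = 1767.75 kcal/day.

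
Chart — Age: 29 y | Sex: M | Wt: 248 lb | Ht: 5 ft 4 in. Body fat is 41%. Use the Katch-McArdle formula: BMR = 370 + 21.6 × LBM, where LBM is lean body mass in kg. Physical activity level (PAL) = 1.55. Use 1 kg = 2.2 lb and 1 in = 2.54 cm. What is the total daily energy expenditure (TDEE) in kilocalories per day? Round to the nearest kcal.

Convert to metric: weight = 248 ÷ 2.2 = 112.7273 kg; height = (5×12 + 4) × 2.54 = 64 × 2.54 = 162.56 cm.
LBM = 112.7273 × (1 − 0.41) = 66.5091 kg. Katch-McArdle: BMR = 370 + 21.6 × 66.5091 = 1806.5964 kcal/day.
TEE = BMR × activity factor = 1806.5964 × 1.55 = 2800.2244 kcal/day.

2800 kilocalories per day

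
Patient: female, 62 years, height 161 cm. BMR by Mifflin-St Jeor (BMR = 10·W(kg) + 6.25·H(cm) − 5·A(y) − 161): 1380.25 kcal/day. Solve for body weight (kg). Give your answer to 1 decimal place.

84.5 kg

1380.25 = 10·W + 6.25(161) − 5(62) − 161
10·W = 1380.25 − 535.25 = 845, so W = 84.5 kg.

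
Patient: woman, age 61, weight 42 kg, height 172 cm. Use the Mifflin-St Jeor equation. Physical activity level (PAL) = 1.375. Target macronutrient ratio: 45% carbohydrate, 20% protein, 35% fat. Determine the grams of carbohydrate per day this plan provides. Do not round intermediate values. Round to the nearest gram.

159 g/day

Mifflin-St Jeor (female): BMR = 10(42) + 6.25(172) − 5(61) − 161 = 420 + 1075 − 305 − 161 = 1029 kcal/day.
TEE = 1029 × 1.375 = 1414.875 kcal/day.
Carbohydrate energy = 45% × 1414.875 = 636.6938 kcal.
Carbohydrate = 636.6938 ÷ 4 kcal/g = 159.1734 g.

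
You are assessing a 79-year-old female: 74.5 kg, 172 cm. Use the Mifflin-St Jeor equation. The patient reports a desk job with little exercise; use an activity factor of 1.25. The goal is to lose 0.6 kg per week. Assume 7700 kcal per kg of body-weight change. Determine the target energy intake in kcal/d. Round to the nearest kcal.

920 kcal/d

Mifflin-St Jeor (female): BMR = 10(74.5) + 6.25(172) − 5(79) − 161 = 745 + 1075 − 395 − 161 = 1264 kcal/day.
TEE = 1264 × 1.25 = 1580 kcal/day.
Required daily deficit = 0.6 × 7700 ÷ 7 = 660 kcal/day.
Target intake = 1580 − 660 = 920 kcal/day.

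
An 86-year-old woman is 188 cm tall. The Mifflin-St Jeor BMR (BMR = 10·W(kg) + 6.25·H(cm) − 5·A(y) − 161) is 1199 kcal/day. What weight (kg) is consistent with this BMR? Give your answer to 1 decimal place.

61.5 kg

1199 = 10·W + 6.25(188) − 5(86) − 161
10·W = 1199 − 584 = 615, so W = 61.5 kg.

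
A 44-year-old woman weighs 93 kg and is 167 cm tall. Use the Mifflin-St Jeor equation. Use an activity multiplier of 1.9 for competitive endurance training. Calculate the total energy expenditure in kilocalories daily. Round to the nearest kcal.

3026 kilocalories daily

Mifflin-St Jeor (female): BMR = 10(93) + 6.25(167) − 5(44) − 161 = 930 + 1043.75 − 220 − 161 = 1592.75 kcal/day.
TEE = BMR × activity factor = 1592.75 × 1.9 = 3026.225 kcal/day.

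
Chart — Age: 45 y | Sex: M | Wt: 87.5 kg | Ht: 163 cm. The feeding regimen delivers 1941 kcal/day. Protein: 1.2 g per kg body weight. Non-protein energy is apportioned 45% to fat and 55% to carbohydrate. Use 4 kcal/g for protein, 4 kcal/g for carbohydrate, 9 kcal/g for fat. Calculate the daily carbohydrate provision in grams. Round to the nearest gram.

Protein = 1.2 × 87.5 = 105 g → 105 × 4 = 420 kcal.
Non-protein calories = 1941 − 420 = 1521 kcal.
Fat: 45% × 1521 = 684.45 kcal; carbohydrate: 836.55 kcal.
Carbohydrate: 836.55 kcal ÷ 4 kcal/g = 209.1375 g.

209 g/day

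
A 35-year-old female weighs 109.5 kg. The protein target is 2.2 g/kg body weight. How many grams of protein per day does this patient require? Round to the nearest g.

241 g/day

Protein = 2.2 g/kg × 109.5 kg = 240.9 g/day.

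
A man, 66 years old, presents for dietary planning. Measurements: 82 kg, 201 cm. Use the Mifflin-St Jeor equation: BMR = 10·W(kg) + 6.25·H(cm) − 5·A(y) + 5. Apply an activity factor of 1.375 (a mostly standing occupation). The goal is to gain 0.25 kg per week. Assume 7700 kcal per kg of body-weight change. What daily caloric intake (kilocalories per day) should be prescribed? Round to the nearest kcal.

2683 kilocalories per day

Mifflin-St Jeor (male): BMR = 10(82) + 6.25(201) − 5(66) + 5 = 820 + 1256.25 − 330 + 5 = 1751.25 kcal/day.
TEE = 1751.25 × 1.375 = 2407.9688 kcal/day.
Required daily surplus = 0.25 × 7700 ÷ 7 = 275 kcal/day.
Target intake = 2407.9688 + 275 = 2682.9688 kcal/day.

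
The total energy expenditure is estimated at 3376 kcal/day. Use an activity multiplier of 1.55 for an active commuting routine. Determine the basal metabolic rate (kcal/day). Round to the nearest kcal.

2178 kcal/day

BMR = TEE ÷ activity factor = 3376 ÷ 1.55 = 2178.0645 kcal/day.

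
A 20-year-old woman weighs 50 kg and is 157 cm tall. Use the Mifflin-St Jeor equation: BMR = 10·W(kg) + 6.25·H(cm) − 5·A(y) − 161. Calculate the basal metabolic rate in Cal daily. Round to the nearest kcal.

Mifflin-St Jeor (female): BMR = 10(50) + 6.25(157) − 5(20) − 161 = 500 + 981.25 − 100 − 161 = 1220.25 kcal/day.

1220 Cal daily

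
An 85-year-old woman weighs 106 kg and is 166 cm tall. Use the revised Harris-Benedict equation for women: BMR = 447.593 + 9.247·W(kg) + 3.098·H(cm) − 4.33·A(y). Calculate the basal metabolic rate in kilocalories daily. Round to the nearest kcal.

1574 kilocalories daily

Harris-Benedict: BMR = 447.593 + 9.247(106) + 3.098(166) − 4.33(85) = 1573.993 kcal/day.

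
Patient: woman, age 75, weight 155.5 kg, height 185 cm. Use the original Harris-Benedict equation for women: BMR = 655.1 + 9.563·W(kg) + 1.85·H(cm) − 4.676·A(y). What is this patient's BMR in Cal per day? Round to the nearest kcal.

Harris-Benedict: BMR = 655.1 + 9.563(155.5) + 1.85(185) − 4.676(75) = 2133.6965 kcal/day.

2134 Cal per day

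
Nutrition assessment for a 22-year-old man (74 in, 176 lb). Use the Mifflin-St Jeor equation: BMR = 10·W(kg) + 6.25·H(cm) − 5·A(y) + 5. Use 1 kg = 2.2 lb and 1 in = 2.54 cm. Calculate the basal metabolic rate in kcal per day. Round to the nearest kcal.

1870 kcal per day

Convert to metric: weight = 176 ÷ 2.2 = 80 kg; height = 74 × 2.54 = 187.96 cm.
Mifflin-St Jeor (male): BMR = 10(80) + 6.25(187.96) − 5(22) + 5 = 800 + 1174.75 − 110 + 5 = 1869.75 kcal/day.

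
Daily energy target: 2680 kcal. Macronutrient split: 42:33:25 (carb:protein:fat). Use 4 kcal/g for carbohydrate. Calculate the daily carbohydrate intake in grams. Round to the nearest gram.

Carbohydrate energy = 42% × 2680 = 1125.6 kcal.
At 4 kcal/g: 1125.6 ÷ 4 = 281.4 g.

281 g/day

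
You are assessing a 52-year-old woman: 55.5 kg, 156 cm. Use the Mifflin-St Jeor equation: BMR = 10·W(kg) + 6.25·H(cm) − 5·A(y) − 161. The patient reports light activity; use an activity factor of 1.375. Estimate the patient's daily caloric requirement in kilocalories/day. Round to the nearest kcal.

Mifflin-St Jeor (female): BMR = 10(55.5) + 6.25(156) − 5(52) − 161 = 555 + 975 − 260 − 161 = 1109 kcal/day.
TEE = BMR × activity factor = 1109 × 1.375 = 1524.875 kcal/day.

1525 kilocalories/day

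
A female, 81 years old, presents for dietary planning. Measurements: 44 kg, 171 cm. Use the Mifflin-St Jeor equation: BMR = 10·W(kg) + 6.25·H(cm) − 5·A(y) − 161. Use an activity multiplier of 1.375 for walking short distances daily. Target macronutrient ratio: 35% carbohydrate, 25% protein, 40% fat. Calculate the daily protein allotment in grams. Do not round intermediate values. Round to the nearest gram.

81 g/day

Mifflin-St Jeor (female): BMR = 10(44) + 6.25(171) − 5(81) − 161 = 440 + 1068.75 − 405 − 161 = 942.75 kcal/day.
TEE = 942.75 × 1.375 = 1296.2813 kcal/day.
Protein energy = 25% × 1296.2813 = 324.0703 kcal.
Protein = 324.0703 ÷ 4 kcal/g = 81.0176 g.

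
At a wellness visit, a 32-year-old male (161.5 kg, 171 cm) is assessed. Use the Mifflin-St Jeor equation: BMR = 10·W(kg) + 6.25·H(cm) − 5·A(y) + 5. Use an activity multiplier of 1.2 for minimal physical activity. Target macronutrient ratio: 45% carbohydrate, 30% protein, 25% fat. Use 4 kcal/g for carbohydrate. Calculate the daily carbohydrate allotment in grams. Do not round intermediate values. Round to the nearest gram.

341 g/day

Mifflin-St Jeor (male): BMR = 10(161.5) + 6.25(171) − 5(32) + 5 = 1615 + 1068.75 − 160 + 5 = 2528.75 kcal/day.
TEE = 2528.75 × 1.2 = 3034.5 kcal/day.
Carbohydrate energy = 45% × 3034.5 = 1365.525 kcal.
Carbohydrate = 1365.525 ÷ 4 kcal/g = 341.3813 g.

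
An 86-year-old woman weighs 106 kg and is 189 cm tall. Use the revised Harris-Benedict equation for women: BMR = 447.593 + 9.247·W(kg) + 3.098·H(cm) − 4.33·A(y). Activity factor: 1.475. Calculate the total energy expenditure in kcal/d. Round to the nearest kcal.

2420 kcal/d

Harris-Benedict: BMR = 447.593 + 9.247(106) + 3.098(189) − 4.33(86) = 1640.917 kcal/day.
TEE = BMR × activity factor = 1640.917 × 1.475 = 2420.3526 kcal/day.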